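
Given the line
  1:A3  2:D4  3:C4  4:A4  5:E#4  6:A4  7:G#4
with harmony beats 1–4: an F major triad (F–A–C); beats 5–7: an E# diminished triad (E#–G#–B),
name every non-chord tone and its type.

The harmony at that moment is F major triad (F, A, C); D4 is not a chord tone.
It is approached by leap up from A3 and left by step down to C4.
Leap in, step out — an appoggiatura.
The harmony at that moment is E# diminished triad (E#, G#, B); A4 is not a chord tone.
It is approached by leap up from E#4 and left by step down to G#4.
Leap in, step out — an appoggiatura.

D4 (beat 2) — appoggiatura; A4 (beat 6) — appoggiatura.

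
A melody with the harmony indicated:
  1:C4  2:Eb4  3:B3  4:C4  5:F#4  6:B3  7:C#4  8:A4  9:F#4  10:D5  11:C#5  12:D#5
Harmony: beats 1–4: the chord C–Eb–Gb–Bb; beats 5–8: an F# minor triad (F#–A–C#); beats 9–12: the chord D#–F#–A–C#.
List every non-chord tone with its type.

The harmony at that moment is C half-diminished seventh chord (C, Eb, Gb, Bb); B3 is not a chord tone.
It is approached by leap down from Eb4 and left by step up to C4.
Leap in, step out — an appoggiatura.
The harmony at that moment is F# minor triad (F#, A, C#); B3 is not a chord tone.
It is approached by leap down from F#4 and left by step up to C#4.
Leap in, step out — an appoggiatura.
The harmony at that moment is D# half-diminished seventh chord (D#, F#, A, C#); D5 is not a chord tone.
It is approached by leap up from F#4 and left by step down to C#5.
Leap in, step out — an appoggiatura.

B3 (beat 3) — appoggiatura; B3 (beat 6) — appoggiatura; D5 (beat 10) — appoggiatura.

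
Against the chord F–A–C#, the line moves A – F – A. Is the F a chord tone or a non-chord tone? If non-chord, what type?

F augmented triad contains F, A, C#; F is the root, so it is a chord tone.

Chord tone (the root of F augmented triad).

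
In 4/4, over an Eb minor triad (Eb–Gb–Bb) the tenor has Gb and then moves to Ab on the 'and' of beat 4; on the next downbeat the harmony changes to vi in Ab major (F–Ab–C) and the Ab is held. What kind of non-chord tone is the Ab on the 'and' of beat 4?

Anticipation.

The harmony at that moment is Eb minor triad (Eb, Gb, Bb); Ab is not a chord tone.
It is approached by step up from Gb and then sustained as the same pitch into the next harmony.
Arriving early and becoming a chord tone when the harmony changes — an anticipation.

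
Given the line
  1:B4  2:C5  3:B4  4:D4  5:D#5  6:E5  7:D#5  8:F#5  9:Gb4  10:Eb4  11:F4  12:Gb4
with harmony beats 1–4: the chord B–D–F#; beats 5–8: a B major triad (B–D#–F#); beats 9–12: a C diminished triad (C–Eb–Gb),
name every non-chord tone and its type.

C5 (beat 2) — neighbor tone; E5 (beat 6) — neighbor tone; F4 (beat 11) — passing tone.

The harmony at that moment is B minor triad (B, D, F#); C5 is not a chord tone.
It is approached by step up from B4 and left by step down to B4.
Step away and step back to the same note — a neighbor tone (upper neighbor).
The harmony at that moment is B major triad (B, D#, F#); E5 is not a chord tone.
It is approached by step up from D#5 and left by step down to D#5.
Step away and step back to the same note — a neighbor tone (upper neighbor).
The harmony at that moment is C diminished triad (C, Eb, Gb); F4 is not a chord tone.
It is approached by step up from Eb4 and left by step up to Gb4.
Step in, step out in the same direction — a passing tone.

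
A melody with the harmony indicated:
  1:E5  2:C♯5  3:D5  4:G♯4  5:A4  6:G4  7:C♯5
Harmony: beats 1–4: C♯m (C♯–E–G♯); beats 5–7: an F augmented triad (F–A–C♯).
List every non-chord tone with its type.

D5 (beat 3) — escape tone; G4 (beat 6) — escape tone.

The harmony at that moment is C♯ minor triad (C♯, E, G♯); D5 is not a chord tone.
It is approached by step up from C♯5 and left by leap down to G♯4.
Step in, leap out — an escape tone.
The harmony at that moment is F augmented triad (F, A, C♯); G4 is not a chord tone.
It is approached by step down from A4 and left by leap up to C♯5.
Step in, leap out — an escape tone.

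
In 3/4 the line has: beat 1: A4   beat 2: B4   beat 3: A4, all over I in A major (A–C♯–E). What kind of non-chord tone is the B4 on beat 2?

The harmony at that moment is A major triad (A, C♯, E); B4 is not a chord tone.
It is approached by step up from A4 and left by step down to A4.
Step away and step back to the same note — a neighbor tone (upper neighbor).

Upper neighbor tone.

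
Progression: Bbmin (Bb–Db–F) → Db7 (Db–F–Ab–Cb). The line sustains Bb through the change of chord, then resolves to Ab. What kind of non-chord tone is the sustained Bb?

The harmony at that moment is Db dominant seventh chord (Db, F, Ab, Cb); Bb is not a chord tone.
It is held over (the same pitch as the preceding Bb) and left by step down to Ab.
Held over from the previous chord and resolving down by step — a suspension.

Bb is a suspension.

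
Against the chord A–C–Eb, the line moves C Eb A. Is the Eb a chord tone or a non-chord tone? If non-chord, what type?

A diminished triad contains A, C, Eb; Eb is the fifth, so it is a chord tone.

Chord tone (the fifth of A diminished triad).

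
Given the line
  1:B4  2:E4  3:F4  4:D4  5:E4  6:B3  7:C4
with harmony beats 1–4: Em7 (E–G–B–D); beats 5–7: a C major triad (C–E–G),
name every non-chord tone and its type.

F4 (beat 3) — escape tone; B3 (beat 6) — appoggiatura.

The harmony at that moment is E minor seventh chord (E, G, B, D); F4 is not a chord tone.
It is approached by step up from E4 and left by leap down to D4.
Step in, leap out — an escape tone.
The harmony at that moment is C major triad (C, E, G); B3 is not a chord tone.
It is approached by leap down from E4 and left by step up to C4.
Leap in, step out — an appoggiatura.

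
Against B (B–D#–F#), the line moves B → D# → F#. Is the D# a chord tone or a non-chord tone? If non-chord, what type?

B major triad contains B, D#, F#; D# is the third, so it is a chord tone.

Chord tone (the third of B major triad).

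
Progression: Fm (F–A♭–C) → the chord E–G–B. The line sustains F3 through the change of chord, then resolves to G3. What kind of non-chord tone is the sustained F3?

F3 is a retardation.

The harmony at that moment is E minor triad (E, G, B); F3 is not a chord tone.
It is held over (the same pitch as the preceding F3) and left by step up to G3.
Held over from the previous chord and resolving up by step — a retardation.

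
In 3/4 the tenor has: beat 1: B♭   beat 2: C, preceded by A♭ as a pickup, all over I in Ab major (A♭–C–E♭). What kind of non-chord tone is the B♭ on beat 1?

Passing tone.

The harmony at that moment is A♭ major triad (A♭, C, E♭); B♭ is not a chord tone.
It is approached by step up from A♭ and left by step up to C.
Step in, step out in the same direction — a passing tone.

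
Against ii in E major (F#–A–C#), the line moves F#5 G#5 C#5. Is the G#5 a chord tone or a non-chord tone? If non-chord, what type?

Non-chord tone — an escape tone.

The harmony at that moment is F# minor triad (F#, A, C#); G#5 is not a chord tone.
It is approached by step up from F#5 and left by leap down to C#5.
Step in, leap out — an escape tone.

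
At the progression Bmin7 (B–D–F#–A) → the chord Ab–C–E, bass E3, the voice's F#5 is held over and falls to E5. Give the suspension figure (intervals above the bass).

9–8 suspension.

At the second chord the bass is E3. The suspended F#5 lies a ninth above the bass; after resolving down by step to E5, the interval above the bass becomes an octave.
Suspension figures are named by those two intervals: 9–8.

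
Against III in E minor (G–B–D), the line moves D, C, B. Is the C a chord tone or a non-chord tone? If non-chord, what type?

Non-chord tone — a passing tone.

The harmony at that moment is G major triad (G, B, D); C is not a chord tone.
It is approached by step down from D and left by step down to B.
Step in, step out in the same direction — a passing tone.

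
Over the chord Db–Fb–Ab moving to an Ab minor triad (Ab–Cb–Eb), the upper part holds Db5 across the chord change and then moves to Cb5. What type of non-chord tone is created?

Db5 is a suspension.

The harmony at that moment is Ab minor triad (Ab, Cb, Eb); Db5 is not a chord tone.
It is held over (the same pitch as the preceding Db5) and left by step down to Cb5.
Held over from the previous chord and resolving down by step — a suspension.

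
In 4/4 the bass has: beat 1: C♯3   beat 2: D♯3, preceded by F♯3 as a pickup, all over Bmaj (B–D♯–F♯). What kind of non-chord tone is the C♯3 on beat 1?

The harmony at that moment is B major triad (B, D♯, F♯); C♯3 is not a chord tone.
It is approached by leap down from F♯3 and left by step up to D♯3.
Leap in, step out, metrically accented — an appoggiatura.

Appoggiatura.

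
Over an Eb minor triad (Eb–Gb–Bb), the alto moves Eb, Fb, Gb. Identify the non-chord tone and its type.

The harmony at that moment is Eb minor triad (Eb, Gb, Bb); Fb is not a chord tone.
It is approached by step up from Eb and left by step up to Gb.
Step in, step out in the same direction — a passing tone.

Fb is a passing tone.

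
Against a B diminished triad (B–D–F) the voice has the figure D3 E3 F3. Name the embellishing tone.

E3 is a passing tone.

The harmony at that moment is B diminished triad (B, D, F); E3 is not a chord tone.
It is approached by step up from D3 and left by step up to F3.
Step in, step out in the same direction — a passing tone.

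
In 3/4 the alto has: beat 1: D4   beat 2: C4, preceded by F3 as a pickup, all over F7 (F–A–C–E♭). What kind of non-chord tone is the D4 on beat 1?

Appoggiatura.

The harmony at that moment is F dominant seventh chord (F, A, C, E♭); D4 is not a chord tone.
It is approached by leap up from F3 and left by step down to C4.
Leap in, step out, metrically accented — an appoggiatura.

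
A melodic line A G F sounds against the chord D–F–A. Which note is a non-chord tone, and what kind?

G is a passing tone.

The harmony at that moment is D minor triad (D, F, A); G is not a chord tone.
It is approached by step down from A and left by step down to F.
Step in, step out in the same direction — a passing tone.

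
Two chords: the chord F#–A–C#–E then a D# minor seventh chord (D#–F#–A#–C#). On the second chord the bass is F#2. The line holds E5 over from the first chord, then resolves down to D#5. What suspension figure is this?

7–6 suspension.

At the second chord the bass is F#2. The suspended E5 lies a seventh above the bass; after resolving down by step to D#5, the interval above the bass becomes a sixth.
Suspension figures are named by those two intervals: 7–6.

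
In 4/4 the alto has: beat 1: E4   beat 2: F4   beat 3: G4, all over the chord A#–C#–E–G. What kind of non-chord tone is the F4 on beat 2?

The harmony at that moment is A# diminished seventh chord (A#, C#, E, G); F4 is not a chord tone.
It is approached by step up from E4 and left by step up to G4.
Step in, step out in the same direction — a passing tone.

Passing tone.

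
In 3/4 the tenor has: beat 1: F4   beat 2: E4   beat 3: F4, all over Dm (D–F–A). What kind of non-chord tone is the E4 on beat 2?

The harmony at that moment is D minor triad (D, F, A); E4 is not a chord tone.
It is approached by step down from F4 and left by step up to F4.
Step away and step back to the same note — a neighbor tone (lower neighbor).

Lower neighbor tone.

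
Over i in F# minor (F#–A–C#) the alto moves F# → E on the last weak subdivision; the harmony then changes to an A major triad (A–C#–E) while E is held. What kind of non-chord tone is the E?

The harmony at that moment is F# minor triad (F#, A, C#); E is not a chord tone.
It is approached by step down from F# and then sustained as the same pitch into the next harmony.
Arriving early and becoming a chord tone when the harmony changes — an anticipation.

E is an anticipation.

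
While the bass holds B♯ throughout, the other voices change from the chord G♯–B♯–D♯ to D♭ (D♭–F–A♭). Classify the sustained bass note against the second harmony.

The harmony at that moment is D♭ major triad (D♭, F, A♭); B♯ is not a chord tone.
It is held over (the same pitch as the preceding B♯) and then sustained as the same pitch into the next harmony.
Sustained through a change of harmony — a pedal tone.

Pedal tone (pedal point).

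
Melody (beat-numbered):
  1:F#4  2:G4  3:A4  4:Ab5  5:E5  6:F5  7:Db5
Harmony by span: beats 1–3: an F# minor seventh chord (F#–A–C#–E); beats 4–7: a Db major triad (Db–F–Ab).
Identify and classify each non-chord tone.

G4 (beat 2) — passing tone; E5 (beat 5) — appoggiatura.

The harmony at that moment is F# minor seventh chord (F#, A, C#, E); G4 is not a chord tone.
It is approached by step up from F#4 and left by step up to A4.
Step in, step out in the same direction — a passing tone.
The harmony at that moment is Db major triad (Db, F, Ab); E5 is not a chord tone.
It is approached by leap down from Ab5 and left by step up to F5.
Leap in, step out — an appoggiatura.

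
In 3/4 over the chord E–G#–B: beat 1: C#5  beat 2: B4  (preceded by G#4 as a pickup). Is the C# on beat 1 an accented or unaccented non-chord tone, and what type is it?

The harmony at that moment is E major triad (E, G#, B); C#5 is not a chord tone.
It is approached by leap up from G#4 and left by step down to B4.
Leap in, step out — an appoggiatura.
It falls on the downbeat, so it is accented.

Accented appoggiatura.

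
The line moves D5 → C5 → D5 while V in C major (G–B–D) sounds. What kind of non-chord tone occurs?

C5 is a neighbor tone.

The harmony at that moment is G major triad (G, B, D); C5 is not a chord tone.
It is approached by step down from D5 and left by step up to D5.
Step away and step back to the same note — a neighbor tone (lower neighbor).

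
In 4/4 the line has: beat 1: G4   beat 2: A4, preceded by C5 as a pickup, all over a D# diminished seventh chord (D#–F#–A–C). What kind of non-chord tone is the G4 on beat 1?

The harmony at that moment is D# diminished seventh chord (D#, F#, A, C); G4 is not a chord tone.
It is approached by leap down from C5 and left by step up to A4.
Leap in, step out, metrically accented — an appoggiatura.

Appoggiatura.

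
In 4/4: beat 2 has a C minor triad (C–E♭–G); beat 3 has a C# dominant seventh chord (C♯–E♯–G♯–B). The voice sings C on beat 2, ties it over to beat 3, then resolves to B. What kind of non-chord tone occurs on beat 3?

Suspension.

The harmony at that moment is C♯ dominant seventh chord (C♯, E♯, G♯, B); C is not a chord tone.
It is held over (the same pitch as the preceding C) and left by step down to B.
Held over from the previous chord and resolving down by step — a suspension.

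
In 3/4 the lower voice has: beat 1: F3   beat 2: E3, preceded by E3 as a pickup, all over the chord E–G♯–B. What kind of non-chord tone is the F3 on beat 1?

Upper neighbor tone.

The harmony at that moment is E major triad (E, G♯, B); F3 is not a chord tone.
It is approached by step up from E3 and left by step down to E3.
Step away and step back to the same note — a neighbor tone (upper neighbor).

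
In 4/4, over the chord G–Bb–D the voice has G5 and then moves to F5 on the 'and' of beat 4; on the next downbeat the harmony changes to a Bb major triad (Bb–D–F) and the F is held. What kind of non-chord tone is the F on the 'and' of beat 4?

Anticipation.

The harmony at that moment is G minor triad (G, Bb, D); F5 is not a chord tone.
It is approached by step down from G5 and then sustained as the same pitch into the next harmony.
Arriving early and becoming a chord tone when the harmony changes — an anticipation.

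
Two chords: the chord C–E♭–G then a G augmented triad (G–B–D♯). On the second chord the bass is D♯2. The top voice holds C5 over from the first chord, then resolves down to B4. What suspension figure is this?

7–6 suspension.

At the second chord the bass is D♯2. The suspended C5 lies a seventh above the bass; after resolving down by step to B4, the interval above the bass becomes a sixth.
Suspension figures are named by those two intervals: 7–6.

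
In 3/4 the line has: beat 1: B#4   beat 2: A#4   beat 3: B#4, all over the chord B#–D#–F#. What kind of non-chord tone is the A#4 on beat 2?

The harmony at that moment is B# diminished triad (B#, D#, F#); A#4 is not a chord tone.
It is approached by step down from B#4 and left by step up to B#4.
Step away and step back to the same note — a neighbor tone (lower neighbor).

Lower neighbor tone.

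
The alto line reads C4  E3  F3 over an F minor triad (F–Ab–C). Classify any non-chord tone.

The harmony at that moment is F minor triad (F, Ab, C); E3 is not a chord tone.
It is approached by leap down from C4 and left by step up to F3.
Leap in, step out — an appoggiatura.

E3 is an appoggiatura.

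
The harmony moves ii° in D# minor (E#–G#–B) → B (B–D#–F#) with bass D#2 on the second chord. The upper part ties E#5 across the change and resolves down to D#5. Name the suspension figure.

At the second chord the bass is D#2. The suspended E#5 lies a ninth above the bass; after resolving down by step to D#5, the interval above the bass becomes an octave.
Suspension figures are named by those two intervals: 9–8.

9–8 suspension.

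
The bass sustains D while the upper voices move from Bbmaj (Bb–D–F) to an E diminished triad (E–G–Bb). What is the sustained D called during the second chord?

Pedal tone (pedal point).

The harmony at that moment is E diminished triad (E, G, Bb); D is not a chord tone.
It is held over (the same pitch as the preceding D) and then sustained as the same pitch into the next harmony.
Sustained through a change of harmony — a pedal tone.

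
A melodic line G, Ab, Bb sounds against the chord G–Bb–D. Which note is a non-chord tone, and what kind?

Ab is a passing tone.

The harmony at that moment is G minor triad (G, Bb, D); Ab is not a chord tone.
It is approached by step up from G and left by step up to Bb.
Step in, step out in the same direction — a passing tone.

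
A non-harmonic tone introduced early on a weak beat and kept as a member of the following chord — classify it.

Approach: ahead of the chord change (typically by step), so it is dissonant against the current harmony. Departure: none — the same pitch is restated or held and is a chord tone of the new harmony.
Dissonant first, consonant once the harmony catches up: the note simply arrives early — an anticipation. (The reverse timing, consonant first and dissonant after the change, would be a suspension or retardation.)

Anticipation.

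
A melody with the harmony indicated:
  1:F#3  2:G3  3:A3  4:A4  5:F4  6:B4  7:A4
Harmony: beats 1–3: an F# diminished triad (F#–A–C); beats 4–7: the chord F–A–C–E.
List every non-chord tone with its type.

The harmony at that moment is F# diminished triad (F#, A, C); G3 is not a chord tone.
It is approached by step up from F#3 and left by step up to A3.
Step in, step out in the same direction — a passing tone.
The harmony at that moment is F major seventh chord (F, A, C, E); B4 is not a chord tone.
It is approached by leap up from F4 and left by step down to A4.
Leap in, step out — an appoggiatura.

G3 (beat 2) — passing tone; B4 (beat 6) — appoggiatura.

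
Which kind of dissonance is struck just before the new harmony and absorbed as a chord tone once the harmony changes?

Anticipation.

Approach: ahead of the chord change (typically by step), so it is dissonant against the current harmony. Departure: none — the same pitch is restated or held and is a chord tone of the new harmony.
Dissonant first, consonant once the harmony catches up: the note simply arrives early — an anticipation. (The reverse timing, consonant first and dissonant after the change, would be a suspension or retardation.)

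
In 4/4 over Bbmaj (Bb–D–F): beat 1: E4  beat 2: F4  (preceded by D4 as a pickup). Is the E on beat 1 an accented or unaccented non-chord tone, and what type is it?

The harmony at that moment is Bb major triad (Bb, D, F); E4 is not a chord tone.
It is approached by step up from D4 and left by step up to F4.
Step in, step out in the same direction — a passing tone.
It falls on the downbeat, so it is accented.

Accented passing tone.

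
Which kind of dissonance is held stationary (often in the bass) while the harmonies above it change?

Approach: none. Departure: none — a single pitch is sustained while the chords change around it, passing through harmonies that do not contain it.
No melodic motion at all; the dissonance is created entirely by the moving harmonies against the stationary note — a pedal tone (pedal point).

Pedal tone.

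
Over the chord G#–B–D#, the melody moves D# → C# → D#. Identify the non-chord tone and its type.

C# is a neighbor tone.

The harmony at that moment is G# minor triad (G#, B, D#); C# is not a chord tone.
It is approached by step down from D# and left by step up to D#.
Step away and step back to the same note — a neighbor tone (lower neighbor).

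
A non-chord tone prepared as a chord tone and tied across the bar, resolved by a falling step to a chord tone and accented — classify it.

Suspension.

Approach: by preparation — the pitch is first a chord tone, then held (tied or repeated) while the harmony changes under it. Departure: down by step. Metric position: strong.
A prepared dissonance that resolves downward by step — a suspension. (The same figure resolving upward would be a retardation.)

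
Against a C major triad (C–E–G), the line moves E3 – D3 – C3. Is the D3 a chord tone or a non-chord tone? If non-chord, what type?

The harmony at that moment is C major triad (C, E, G); D3 is not a chord tone.
It is approached by step down from E3 and left by step down to C3.
Step in, step out in the same direction — a passing tone.

Non-chord tone — a passing tone.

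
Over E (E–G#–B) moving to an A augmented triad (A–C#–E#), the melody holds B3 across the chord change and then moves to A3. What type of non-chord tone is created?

B3 is a suspension.

The harmony at that moment is A augmented triad (A, C#, E#); B3 is not a chord tone.
It is held over (the same pitch as the preceding B3) and left by step down to A3.
Held over from the previous chord and resolving down by step — a suspension.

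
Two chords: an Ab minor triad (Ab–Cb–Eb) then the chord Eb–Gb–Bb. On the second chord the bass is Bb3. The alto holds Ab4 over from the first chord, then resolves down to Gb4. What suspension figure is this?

At the second chord the bass is Bb3. The suspended Ab4 lies a seventh above the bass; after resolving down by step to Gb4, the interval above the bass becomes a sixth.
Suspension figures are named by those two intervals: 7–6.

7–6 suspension.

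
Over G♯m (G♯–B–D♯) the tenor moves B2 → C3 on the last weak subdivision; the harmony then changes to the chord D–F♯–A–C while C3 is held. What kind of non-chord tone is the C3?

C3 is an anticipation.

The harmony at that moment is G♯ minor triad (G♯, B, D♯); C3 is not a chord tone.
It is approached by step up from B2 and then sustained as the same pitch into the next harmony.
Arriving early and becoming a chord tone when the harmony changes — an anticipation.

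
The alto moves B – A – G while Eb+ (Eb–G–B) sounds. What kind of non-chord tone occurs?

A is a passing tone.

The harmony at that moment is Eb augmented triad (Eb, G, B); A is not a chord tone.
It is approached by step down from B and left by step down to G.
Step in, step out in the same direction — a passing tone.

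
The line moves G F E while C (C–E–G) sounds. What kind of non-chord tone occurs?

F is a passing tone.

The harmony at that moment is C major triad (C, E, G); F is not a chord tone.
It is approached by step down from G and left by step down to E.
Step in, step out in the same direction — a passing tone.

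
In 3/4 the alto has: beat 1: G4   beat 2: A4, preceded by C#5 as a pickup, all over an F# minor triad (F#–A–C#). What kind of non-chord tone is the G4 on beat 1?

The harmony at that moment is F# minor triad (F#, A, C#); G4 is not a chord tone.
It is approached by leap down from C#5 and left by step up to A4.
Leap in, step out, metrically accented — an appoggiatura.

Appoggiatura.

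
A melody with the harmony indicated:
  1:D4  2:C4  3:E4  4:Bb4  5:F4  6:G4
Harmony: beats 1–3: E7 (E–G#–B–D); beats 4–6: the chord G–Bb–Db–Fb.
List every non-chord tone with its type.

The harmony at that moment is E dominant seventh chord (E, G#, B, D); C4 is not a chord tone.
It is approached by step down from D4 and left by leap up to E4.
Step in, leap out — an escape tone.
The harmony at that moment is G diminished seventh chord (G, Bb, Db, Fb); F4 is not a chord tone.
It is approached by leap down from Bb4 and left by step up to G4.
Leap in, step out — an appoggiatura.

C4 (beat 2) — escape tone; F4 (beat 5) — appoggiatura.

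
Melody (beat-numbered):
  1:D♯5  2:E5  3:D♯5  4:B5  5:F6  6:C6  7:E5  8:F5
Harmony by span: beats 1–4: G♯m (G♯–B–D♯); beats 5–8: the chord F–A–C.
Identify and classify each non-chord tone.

E5 (beat 2) — neighbor tone; E5 (beat 7) — appoggiatura.

The harmony at that moment is G♯ minor triad (G♯, B, D♯); E5 is not a chord tone.
It is approached by step up from D♯5 and left by step down to D♯5.
Step away and step back to the same note — a neighbor tone (upper neighbor).
The harmony at that moment is F major triad (F, A, C); E5 is not a chord tone.
It is approached by leap down from C6 and left by step up to F5.
Leap in, step out — an appoggiatura.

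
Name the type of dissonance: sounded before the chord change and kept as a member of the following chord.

Anticipation.

Approach: ahead of the chord change (typically by step), so it is dissonant against the current harmony. Departure: none — the same pitch is restated or held and is a chord tone of the new harmony.
Dissonant first, consonant once the harmony catches up: the note simply arrives early — an anticipation. (The reverse timing, consonant first and dissonant after the change, would be a suspension or retardation.)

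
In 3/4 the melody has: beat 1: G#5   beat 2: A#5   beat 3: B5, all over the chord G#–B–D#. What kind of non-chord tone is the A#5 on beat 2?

Passing tone.

The harmony at that moment is G# minor triad (G#, B, D#); A#5 is not a chord tone.
It is approached by step up from G#5 and left by step up to B5.
Step in, step out in the same direction — a passing tone.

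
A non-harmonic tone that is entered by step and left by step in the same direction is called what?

Passing tone.

Approach: by step. Departure: by step, continuing in the same direction.
Stepwise on both sides with no change of direction means the note fills in the space between two different chord tones — a passing tone. (Had it turned back to its starting note it would be a neighbor tone instead.)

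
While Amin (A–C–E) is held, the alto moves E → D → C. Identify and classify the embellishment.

The harmony at that moment is A minor triad (A, C, E); D is not a chord tone.
It is approached by step down from E and left by step down to C.
Step in, step out in the same direction — a passing tone.

D is a passing tone.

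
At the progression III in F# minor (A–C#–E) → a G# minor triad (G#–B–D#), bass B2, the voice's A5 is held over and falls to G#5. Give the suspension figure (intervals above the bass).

At the second chord the bass is B2. The suspended A5 lies a seventh above the bass; after resolving down by step to G#5, the interval above the bass becomes a sixth.
Suspension figures are named by those two intervals: 7–6.

7–6 suspension.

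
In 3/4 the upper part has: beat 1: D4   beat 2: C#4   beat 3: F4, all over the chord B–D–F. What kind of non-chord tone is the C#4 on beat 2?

Escape tone.

The harmony at that moment is B diminished triad (B, D, F); C#4 is not a chord tone.
It is approached by step down from D4 and left by leap up to F4.
Step in, leap out, on a weak beat — an escape tone.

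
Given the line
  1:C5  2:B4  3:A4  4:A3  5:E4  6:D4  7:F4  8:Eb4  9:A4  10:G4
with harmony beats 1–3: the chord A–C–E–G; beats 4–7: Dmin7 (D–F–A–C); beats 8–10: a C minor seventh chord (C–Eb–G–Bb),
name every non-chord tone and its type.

B4 (beat 2) — passing tone; E4 (beat 5) — appoggiatura; A4 (beat 9) — appoggiatura.

The harmony at that moment is A minor seventh chord (A, C, E, G); B4 is not a chord tone.
It is approached by step down from C5 and left by step down to A4.
Step in, step out in the same direction — a passing tone.
The harmony at that moment is D minor seventh chord (D, F, A, C); E4 is not a chord tone.
It is approached by leap up from A3 and left by step down to D4.
Leap in, step out — an appoggiatura.
The harmony at that moment is C minor seventh chord (C, Eb, G, Bb); A4 is not a chord tone.
It is approached by leap up from Eb4 and left by step down to G4.
Leap in, step out — an appoggiatura.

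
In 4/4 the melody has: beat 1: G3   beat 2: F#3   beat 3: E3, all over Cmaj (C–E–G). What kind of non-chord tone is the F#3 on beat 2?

Passing tone.

The harmony at that moment is C major triad (C, E, G); F#3 is not a chord tone.
It is approached by step down from G3 and left by step down to E3.
Step in, step out in the same direction — a passing tone.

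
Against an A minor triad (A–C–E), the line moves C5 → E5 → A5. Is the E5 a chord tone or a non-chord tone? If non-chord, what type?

A minor triad contains A, C, E; E is the fifth, so it is a chord tone.

Chord tone (the fifth of A minor triad).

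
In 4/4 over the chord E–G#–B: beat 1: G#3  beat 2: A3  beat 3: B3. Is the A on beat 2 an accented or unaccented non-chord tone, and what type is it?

Unaccented passing tone.

The harmony at that moment is E major triad (E, G#, B); A3 is not a chord tone.
It is approached by step up from G#3 and left by step up to B3.
Step in, step out in the same direction — a passing tone.
It falls on a weak beat, so it is unaccented.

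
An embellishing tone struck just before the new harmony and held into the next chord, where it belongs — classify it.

Anticipation.

Approach: ahead of the chord change (typically by step), so it is dissonant against the current harmony. Departure: none — the same pitch is restated or held and is a chord tone of the new harmony.
Dissonant first, consonant once the harmony catches up: the note simply arrives early — an anticipation. (The reverse timing, consonant first and dissonant after the change, would be a suspension or retardation.)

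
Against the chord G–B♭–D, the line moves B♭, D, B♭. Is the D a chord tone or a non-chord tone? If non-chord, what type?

Chord tone (the fifth of G minor triad).

G minor triad contains G, B♭, D; D is the fifth, so it is a chord tone.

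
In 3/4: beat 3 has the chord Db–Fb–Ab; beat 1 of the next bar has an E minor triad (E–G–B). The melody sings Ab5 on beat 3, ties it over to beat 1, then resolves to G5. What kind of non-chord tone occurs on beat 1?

Suspension.

The harmony at that moment is E minor triad (E, G, B); Ab5 is not a chord tone.
It is held over (the same pitch as the preceding Ab5) and left by step down to G5.
Held over from the previous chord and resolving down by step — a suspension.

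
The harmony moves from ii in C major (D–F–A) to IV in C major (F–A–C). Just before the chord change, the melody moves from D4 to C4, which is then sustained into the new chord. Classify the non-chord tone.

The harmony at that moment is D minor triad (D, F, A); C4 is not a chord tone.
It is approached by step down from D4 and then sustained as the same pitch into the next harmony.
Arriving early and becoming a chord tone when the harmony changes — an anticipation.

C4 is an anticipation.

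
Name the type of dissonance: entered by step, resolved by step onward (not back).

Approach: by step. Departure: by step, continuing in the same direction.
Stepwise on both sides with no change of direction means the note fills in the space between two different chord tones — a passing tone. (Had it turned back to its starting note it would be a neighbor tone instead.)

Passing tone.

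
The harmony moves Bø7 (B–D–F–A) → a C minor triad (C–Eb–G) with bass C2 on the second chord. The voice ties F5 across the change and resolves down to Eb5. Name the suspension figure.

4–3 suspension.

At the second chord the bass is C2. The suspended F5 lies a fourth above the bass; after resolving down by step to Eb5, the interval above the bass becomes a third.
Suspension figures are named by those two intervals: 4–3.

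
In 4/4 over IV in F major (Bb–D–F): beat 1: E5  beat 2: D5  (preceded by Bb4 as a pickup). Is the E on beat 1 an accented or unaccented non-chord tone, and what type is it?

The harmony at that moment is Bb major triad (Bb, D, F); E5 is not a chord tone.
It is approached by leap up from Bb4 and left by step down to D5.
Leap in, step out — an appoggiatura.
It falls on the downbeat, so it is accented.

Accented appoggiatura.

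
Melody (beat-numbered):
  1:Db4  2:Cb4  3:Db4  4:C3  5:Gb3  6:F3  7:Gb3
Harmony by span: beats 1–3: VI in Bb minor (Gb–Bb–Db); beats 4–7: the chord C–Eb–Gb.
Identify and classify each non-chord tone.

Cb4 (beat 2) — neighbor tone; F3 (beat 6) — neighbor tone.

The harmony at that moment is Gb major triad (Gb, Bb, Db); Cb4 is not a chord tone.
It is approached by step down from Db4 and left by step up to Db4.
Step away and step back to the same note — a neighbor tone (lower neighbor).
The harmony at that moment is C diminished triad (C, Eb, Gb); F3 is not a chord tone.
It is approached by step down from Gb3 and left by step up to Gb3.
Step away and step back to the same note — a neighbor tone (lower neighbor).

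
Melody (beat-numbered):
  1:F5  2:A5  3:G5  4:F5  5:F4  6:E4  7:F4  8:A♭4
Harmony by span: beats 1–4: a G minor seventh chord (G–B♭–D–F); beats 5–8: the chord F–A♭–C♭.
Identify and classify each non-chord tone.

The harmony at that moment is G minor seventh chord (G, B♭, D, F); A5 is not a chord tone.
It is approached by leap up from F5 and left by step down to G5.
Leap in, step out — an appoggiatura.
The harmony at that moment is F diminished triad (F, A♭, C♭); E4 is not a chord tone.
It is approached by step down from F4 and left by step up to F4.
Step away and step back to the same note — a neighbor tone (lower neighbor).

A5 (beat 2) — appoggiatura; E4 (beat 6) — neighbor tone.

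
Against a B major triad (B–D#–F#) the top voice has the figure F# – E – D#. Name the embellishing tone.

The harmony at that moment is B major triad (B, D#, F#); E is not a chord tone.
It is approached by step down from F# and left by step down to D#.
Step in, step out in the same direction — a passing tone.

E is a passing tone.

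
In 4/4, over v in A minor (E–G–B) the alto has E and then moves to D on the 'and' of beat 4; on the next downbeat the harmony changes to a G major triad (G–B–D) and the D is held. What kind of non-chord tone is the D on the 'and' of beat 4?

Anticipation.

The harmony at that moment is E minor triad (E, G, B); D is not a chord tone.
It is approached by step down from E and then sustained as the same pitch into the next harmony.
Arriving early and becoming a chord tone when the harmony changes — an anticipation.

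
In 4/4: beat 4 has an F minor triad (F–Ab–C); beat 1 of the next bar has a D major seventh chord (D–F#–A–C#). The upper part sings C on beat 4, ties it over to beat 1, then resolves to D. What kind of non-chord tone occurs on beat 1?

The harmony at that moment is D major seventh chord (D, F#, A, C#); C is not a chord tone.
It is held over (the same pitch as the preceding C) and left by step up to D.
Held over from the previous chord and resolving up by step — a retardation.

Retardation.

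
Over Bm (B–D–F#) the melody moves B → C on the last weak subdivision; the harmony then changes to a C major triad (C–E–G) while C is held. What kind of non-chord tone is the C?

C is an anticipation.

The harmony at that moment is B minor triad (B, D, F#); C is not a chord tone.
It is approached by step up from B and then sustained as the same pitch into the next harmony.
Arriving early and becoming a chord tone when the harmony changes — an anticipation.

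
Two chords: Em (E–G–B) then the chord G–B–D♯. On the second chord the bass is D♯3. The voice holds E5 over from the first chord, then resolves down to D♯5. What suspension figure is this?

9–8 suspension.

At the second chord the bass is D♯3. The suspended E5 lies a ninth above the bass; after resolving down by step to D♯5, the interval above the bass becomes an octave.
Suspension figures are named by those two intervals: 9–8.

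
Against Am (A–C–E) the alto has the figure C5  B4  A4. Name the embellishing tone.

B4 is a passing tone.

The harmony at that moment is A minor triad (A, C, E); B4 is not a chord tone.
It is approached by step down from C5 and left by step down to A4.
Step in, step out in the same direction — a passing tone.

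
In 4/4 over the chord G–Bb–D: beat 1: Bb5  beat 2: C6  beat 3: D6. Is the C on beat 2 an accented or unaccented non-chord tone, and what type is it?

The harmony at that moment is G minor triad (G, Bb, D); C6 is not a chord tone.
It is approached by step up from Bb5 and left by step up to D6.
Step in, step out in the same direction — a passing tone.
It falls on a weak beat, so it is unaccented.

Unaccented passing tone.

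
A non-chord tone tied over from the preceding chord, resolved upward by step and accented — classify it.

Approach: by preparation — the pitch is first a chord tone, then held (tied or repeated) while the harmony changes under it. Departure: up by step. Metric position: strong.
A prepared dissonance that resolves upward by step — a retardation. (The same figure resolving downward would be a suspension.)

Retardation.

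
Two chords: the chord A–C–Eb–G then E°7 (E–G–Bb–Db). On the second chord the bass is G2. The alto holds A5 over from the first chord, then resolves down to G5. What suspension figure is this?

9–8 suspension.

At the second chord the bass is G2. The suspended A5 lies a ninth above the bass; after resolving down by step to G5, the interval above the bass becomes an octave.
Suspension figures are named by those two intervals: 9–8.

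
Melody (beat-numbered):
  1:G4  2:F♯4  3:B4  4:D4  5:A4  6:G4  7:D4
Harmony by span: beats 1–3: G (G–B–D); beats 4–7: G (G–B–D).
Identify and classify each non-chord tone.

The harmony at that moment is G major triad (G, B, D); F♯4 is not a chord tone.
It is approached by step down from G4 and left by leap up to B4.
Step in, leap out — an escape tone.
The harmony at that moment is G major triad (G, B, D); A4 is not a chord tone.
It is approached by leap up from D4 and left by step down to G4.
Leap in, step out — an appoggiatura.

F♯4 (beat 2) — escape tone; A4 (beat 5) — appoggiatura.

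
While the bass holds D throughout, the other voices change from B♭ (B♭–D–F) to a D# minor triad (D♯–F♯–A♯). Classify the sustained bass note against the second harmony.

The harmony at that moment is D♯ minor triad (D♯, F♯, A♯); D is not a chord tone.
It is held over (the same pitch as the preceding D) and then sustained as the same pitch into the next harmony.
Sustained through a change of harmony — a pedal tone.

Pedal tone (pedal point).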